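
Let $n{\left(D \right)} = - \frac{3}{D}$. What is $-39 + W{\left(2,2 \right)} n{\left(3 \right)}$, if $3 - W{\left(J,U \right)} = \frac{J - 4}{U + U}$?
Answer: $- \frac{85}{2} \approx -42.5$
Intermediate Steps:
$W{\left(J,U \right)} = 3 - \frac{-4 + J}{2 U}$ ($W{\left(J,U \right)} = 3 - \frac{J - 4}{U + U} = 3 - \frac{-4 + J}{2 U}$)
$-39 + W{\left(2,2 \right)} n{\left(3 \right)} = -39 + \frac{4 - 2 + 6 \cdot 2}{2 \cdot 2} \left(- \frac{3}{3}\right) = -39 + \frac{1}{2} \cdot \frac{1}{2} \left(4 - 2 + 12\right) \left(\left(-3\right) \frac{1}{3}\right) = -39 + \frac{1}{2} \cdot \frac{1}{2} \cdot 14 \left(-1\right) = -39 + \frac{7}{2} \left(-1\right) = -39 - \frac{7}{2} = - \frac{85}{2}$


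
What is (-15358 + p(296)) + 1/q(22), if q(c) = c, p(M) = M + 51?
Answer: -330241/22 ≈ -15011.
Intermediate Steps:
p(M) = 51 + M
(-15358 + p(296)) + 1/q(22) = (-15358 + (51 + 296)) + 1/22 = (-15358 + 347) + 1/22 = -15011 + 1/22 = -330241/22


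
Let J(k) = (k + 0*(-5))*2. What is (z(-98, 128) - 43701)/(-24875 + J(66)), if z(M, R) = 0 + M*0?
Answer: 43701/24743 ≈ 1.7662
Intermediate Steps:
J(k) = 2*k (J(k) = (k + 0)*2 = k*2 = 2*k)
z(M, R) = 0 (z(M, R) = 0 + 0 = 0)
(z(-98, 128) - 43701)/(-24875 + J(66)) = (0 - 43701)/(-24875 + 2*66) = -43701/(-24875 + 132) = -43701/(-24743) = -43701*(-1/24743) = 43701/24743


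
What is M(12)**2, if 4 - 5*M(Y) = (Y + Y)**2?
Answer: 327184/25 ≈ 13087.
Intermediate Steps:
M(Y) = 4/5 - 4*Y**2/5 (M(Y) = 4/5 - (Y + Y)**2/5 = 4/5 - 4*Y**2/5)
M(12)**2 = (4/5 - 4/5*12**2)**2 = (4/5 - 4/5*144)**2 = (4/5 - 576/5)**2 = (-572/5)**2 = 327184/25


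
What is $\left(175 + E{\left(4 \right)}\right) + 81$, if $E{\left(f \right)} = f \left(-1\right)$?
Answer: $252$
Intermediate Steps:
$E{\left(f \right)} = - f$
$\left(175 + E{\left(4 \right)}\right) + 81 = \left(175 - 4\right) + 81 = 171 + 81 = 252$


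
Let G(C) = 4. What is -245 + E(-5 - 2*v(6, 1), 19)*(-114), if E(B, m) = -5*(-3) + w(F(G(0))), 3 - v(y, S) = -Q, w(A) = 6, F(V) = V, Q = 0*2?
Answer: -2639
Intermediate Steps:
Q = 0
v(y, S) = 3 (v(y, S) = 3 - (-1)*0 = 3 - 1*0 = 3 + 0 = 3)
E(B, m) = 21 (E(B, m) = -5*(-3) + 6 = 15 + 6 = 21)
-245 + E(-5 - 2*v(6, 1), 19)*(-114) = -245 + 21*(-114) = -245 - 2394 = -2639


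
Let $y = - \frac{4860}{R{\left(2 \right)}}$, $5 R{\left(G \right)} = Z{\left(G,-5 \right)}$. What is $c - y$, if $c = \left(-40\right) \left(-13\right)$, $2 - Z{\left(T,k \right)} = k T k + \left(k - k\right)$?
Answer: $\frac{55}{4} \approx 13.75$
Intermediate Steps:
$Z{\left(T,k \right)} = 2 - T k^{2}$ ($Z{\left(T,k \right)} = 2 - \left(k T k + \left(k - k\right)\right) = 2 - \left(T k k + 0\right) = 2 - \left(T k^{2} + 0\right) = 2 - T k^{2}$)
$R{\left(G \right)} = \frac{2}{5} - 5 G$ ($R{\left(G \right)} = \frac{2 - G \left(-5\right)^{2}}{5} = \frac{2 - G 25}{5} = \frac{2 - 25 G}{5} = \frac{2}{5} - 5 G$)
$c = 520$
$y = \frac{2025}{4}$ ($y = - \frac{4860}{\frac{2}{5} - 10} = - \frac{4860}{- \frac{48}{5}} = \left(-4860\right) \left(- \frac{5}{48}\right) = \frac{2025}{4} \approx 506.25$)
$c - y = 520 - \frac{2025}{4} = \frac{55}{4}$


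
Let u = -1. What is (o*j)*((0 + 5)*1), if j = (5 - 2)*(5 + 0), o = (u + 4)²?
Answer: 675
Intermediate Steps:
o = 9 (o = (-1 + 4)² = 3² = 9)
j = 15 (j = 3*5 = 15)
(o*j)*((0 + 5)*1) = (9*15)*((0 + 5)*1) = 135*(5*1) = 135*5 = 675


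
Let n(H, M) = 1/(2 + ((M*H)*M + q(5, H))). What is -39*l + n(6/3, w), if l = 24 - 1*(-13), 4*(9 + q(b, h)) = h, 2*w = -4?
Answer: -4327/3 ≈ -1442.3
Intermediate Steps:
w = -2 (w = (½)*(-4) = -2)
q(b, h) = -9 + h/4
l = 37 (l = 24 + 13 = 37)
n(H, M) = 1/(-7 + H/4 + H*M²) (n(H, M) = 1/(2 + ((M*H)*M + (-9 + H/4))) = 1/(2 + ((H*M)*M + (-9 + H/4))) = 1/(2 + (H*M² + (-9 + H/4))) = 1/(2 + (-9 + H/4 + H*M²)) = 1/(-7 + H/4 + H*M²))
-39*l + n(6/3, w) = -39*37 + 4/(-28 + 6/3 + 4*(6/3)*(-2)²) = -1443 + 4/(-28 + 6*(⅓) + 4*(6*(⅓))*4) = -1443 + 4/(-28 + 2 + 4*2*4) = -1443 + 4/(-28 + 2 + 32) = -1443 + 4/6 = -1443 + 4*(⅙) = -1443 + ⅔ = -4327/3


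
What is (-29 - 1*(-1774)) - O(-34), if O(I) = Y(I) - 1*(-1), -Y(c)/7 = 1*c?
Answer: 1506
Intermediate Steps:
Y(c) = -7*c
O(I) = 1 - 7*I (O(I) = -7*I - 1*(-1) = -7*I + 1 = 1 - 7*I)
(-29 - 1*(-1774)) - O(-34) = (-29 - 1*(-1774)) - (1 - 7*(-34)) = (-29 + 1774) - (1 + 238) = 1745 - 1*239 = 1745 - 239 = 1506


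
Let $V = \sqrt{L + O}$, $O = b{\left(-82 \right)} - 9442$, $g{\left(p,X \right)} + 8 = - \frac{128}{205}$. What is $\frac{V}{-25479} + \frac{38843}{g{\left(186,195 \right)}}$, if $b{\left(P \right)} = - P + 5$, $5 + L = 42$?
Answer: $- \frac{7962815}{1768} - \frac{i \sqrt{9318}}{25479} \approx -4503.9 - 0.0037886 i$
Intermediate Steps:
$L = 37$ ($L = -5 + 42 = 37$)
$g{\left(p,X \right)} = - \frac{1768}{205}$ ($g{\left(p,X \right)} = -8 - \frac{128}{205} = - \frac{1768}{205}$)
$b{\left(P \right)} = 5 - P$
$O = -9355$ ($O = \left(5 - -82\right) - 9442 = \left(5 + 82\right) - 9442 = 87 - 9442 = -9355$)
$V = i \sqrt{9318}$ ($V = \sqrt{37 - 9355} = \sqrt{-9318} = i \sqrt{9318} \approx 96.53 i$)
$\frac{V}{-25479} + \frac{38843}{g{\left(186,195 \right)}} = \frac{i \sqrt{9318}}{-25479} + \frac{38843}{- \frac{1768}{205}} = i \sqrt{9318} \left(- \frac{1}{25479}\right) + 38843 \left(- \frac{205}{1768}\right) = - \frac{i \sqrt{9318}}{25479} - \frac{7962815}{1768} = - \frac{7962815}{1768} - \frac{i \sqrt{9318}}{25479}$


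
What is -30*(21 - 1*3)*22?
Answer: -11880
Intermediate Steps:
-30*(21 - 1*3)*22 = -30*(21 - 3)*22 = -30*18*22 = -540*22 = -11880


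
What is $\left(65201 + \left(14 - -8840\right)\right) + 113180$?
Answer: $187235$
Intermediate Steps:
$\left(65201 + \left(14 - -8840\right)\right) + 113180 = \left(65201 + \left(14 + 8840\right)\right) + 113180 = \left(65201 + 8854\right) + 113180 = 74055 + 113180 = 187235$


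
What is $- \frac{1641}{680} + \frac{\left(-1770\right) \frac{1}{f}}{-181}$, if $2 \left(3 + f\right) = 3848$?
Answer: $- \frac{33492573}{13908040} \approx -2.4081$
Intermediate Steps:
$f = 1921$ ($f = -3 + \frac{1}{2} \cdot 3848 = -3 + 1924 = 1921$)
$- \frac{1641}{680} + \frac{\left(-1770\right) \frac{1}{f}}{-181} = - \frac{1641}{680} + \frac{\left(-1770\right) \frac{1}{1921}}{-181} = \left(-1641\right) \frac{1}{680} + \left(-1770\right) \frac{1}{1921} \left(- \frac{1}{181}\right) = - \frac{1641}{680} - - \frac{1770}{347701} = - \frac{1641}{680} + \frac{1770}{347701} = - \frac{33492573}{13908040}$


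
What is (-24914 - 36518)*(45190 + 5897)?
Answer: -3138376584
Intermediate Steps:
(-24914 - 36518)*(45190 + 5897) = -61432*51087 = -3138376584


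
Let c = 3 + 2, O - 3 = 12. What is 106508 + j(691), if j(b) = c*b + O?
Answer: 109978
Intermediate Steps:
O = 15 (O = 3 + 12 = 15)
c = 5
j(b) = 15 + 5*b (j(b) = 5*b + 15 = 15 + 5*b)
106508 + j(691) = 106508 + (15 + 5*691) = 106508 + (15 + 3455) = 106508 + 3470 = 109978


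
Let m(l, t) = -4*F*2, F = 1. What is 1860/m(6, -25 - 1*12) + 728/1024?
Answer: -29669/128 ≈ -231.79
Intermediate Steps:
m(l, t) = -8 (m(l, t) = -4*1*2 = -4*2 = -8)
1860/m(6, -25 - 1*12) + 728/1024 = 1860/(-8) + 728/1024 = 1860*(-⅛) + 728*(1/1024) = -465/2 + 91/128 = -29669/128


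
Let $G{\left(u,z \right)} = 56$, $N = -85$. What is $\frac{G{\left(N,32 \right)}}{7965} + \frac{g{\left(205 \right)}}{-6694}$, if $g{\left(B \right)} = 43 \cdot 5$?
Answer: $- \frac{1337611}{53317710} \approx -0.025088$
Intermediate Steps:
$g{\left(B \right)} = 215$
$\frac{G{\left(N,32 \right)}}{7965} + \frac{g{\left(205 \right)}}{-6694} = \frac{56}{7965} + \frac{215}{-6694} = 56 \cdot \frac{1}{7965} + 215 \left(- \frac{1}{6694}\right) = \frac{56}{7965} - \frac{215}{6694} = - \frac{1337611}{53317710}$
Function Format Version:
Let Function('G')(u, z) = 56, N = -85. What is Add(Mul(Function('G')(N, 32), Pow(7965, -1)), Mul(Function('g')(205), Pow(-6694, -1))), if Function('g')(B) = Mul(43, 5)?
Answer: Rational(-1337611, 53317710) ≈ -0.025088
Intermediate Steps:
Function('g')(B) = 215
Add(Mul(Function('G')(N, 32), Pow(7965, -1)), Mul(Function('g')(205), Pow(-6694, -1))) = Add(Mul(56, Pow(7965, -1)), Mul(215, Pow(-6694, -1))) = Add(Mul(56, Rational(1, 7965)), Mul(215, Rational(-1, 6694))) = Add(Rational(56, 7965), Rational(-215, 6694)) = Rational(-1337611, 53317710)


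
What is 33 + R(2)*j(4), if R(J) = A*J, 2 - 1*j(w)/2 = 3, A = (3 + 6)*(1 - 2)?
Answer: 69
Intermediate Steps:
A = -9 (A = 9*(-1) = -9)
j(w) = -2 (j(w) = 4 - 2*3 = 4 - 6 = -2)
R(J) = -9*J
33 + R(2)*j(4) = 33 - 9*2*(-2) = 33 - 18*(-2) = 33 + 36 = 69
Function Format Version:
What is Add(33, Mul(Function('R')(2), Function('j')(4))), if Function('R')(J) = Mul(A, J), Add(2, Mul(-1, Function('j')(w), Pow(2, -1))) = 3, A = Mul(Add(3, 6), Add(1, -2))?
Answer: 69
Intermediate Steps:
A = -9 (A = Mul(9, -1) = -9)
Function('j')(w) = -2 (Function('j')(w) = Add(4, Mul(-2, 3)) = Add(4, -6) = -2)
Function('R')(J) = Mul(-9, J)
Add(33, Mul(Function('R')(2), Function('j')(4))) = Add(33, Mul(Mul(-9, 2), -2)) = Add(33, Mul(-18, -2)) = Add(33, 36) = 69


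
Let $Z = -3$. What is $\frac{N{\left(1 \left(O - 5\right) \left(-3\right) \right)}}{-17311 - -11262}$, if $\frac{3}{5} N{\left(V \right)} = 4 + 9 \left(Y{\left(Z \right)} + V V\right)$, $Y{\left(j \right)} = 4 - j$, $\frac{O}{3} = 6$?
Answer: $- \frac{68780}{18147} \approx -3.7902$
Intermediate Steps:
$O = 18$ ($O = 3 \cdot 6 = 18$)
$N{\left(V \right)} = \frac{335}{3} + 15 V^{2}$ ($N{\left(V \right)} = \frac{5 \left(4 + 9 \left(\left(4 - -3\right) + V V\right)\right)}{3} = \frac{5 \left(4 + 9 \left(\left(4 + 3\right) + V^{2}\right)\right)}{3} = \frac{5 \left(4 + 9 \left(7 + V^{2}\right)\right)}{3} = \frac{5 \left(4 + \left(63 + 9 V^{2}\right)\right)}{3} = \frac{5 \left(67 + 9 V^{2}\right)}{3} = \frac{335}{3} + 15 V^{2}$)
$\frac{N{\left(1 \left(O - 5\right) \left(-3\right) \right)}}{-17311 - -11262} = \frac{\frac{335}{3} + 15 \left(1 \left(18 - 5\right) \left(-3\right)\right)^{2}}{-17311 - -11262} = \frac{\frac{335}{3} + 15 \left(1 \cdot 13 \left(-3\right)\right)^{2}}{-17311 + 11262} = \frac{\frac{335}{3} + 15 \left(1 \left(-39\right)\right)^{2}}{-6049} = \left(\frac{335}{3} + 15 \left(-39\right)^{2}\right) \left(- \frac{1}{6049}\right) = \left(\frac{335}{3} + 15 \cdot 1521\right) \left(- \frac{1}{6049}\right) = \left(\frac{335}{3} + 22815\right) \left(- \frac{1}{6049}\right) = \frac{68780}{3} \left(- \frac{1}{6049}\right) = - \frac{68780}{18147}$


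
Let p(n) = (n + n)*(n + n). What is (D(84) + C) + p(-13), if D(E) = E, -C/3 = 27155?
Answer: -80705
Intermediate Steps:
C = -81465 (C = -3*27155 = -81465)
p(n) = 4*n**2 (p(n) = (2*n)*(2*n) = 4*n**2)
(D(84) + C) + p(-13) = (84 - 81465) + 4*(-13)**2 = -81381 + 4*169 = -81381 + 676 = -80705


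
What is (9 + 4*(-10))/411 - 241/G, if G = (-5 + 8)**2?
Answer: -33110/1233 ≈ -26.853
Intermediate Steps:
G = 9 (G = 3**2 = 9)
(9 + 4*(-10))/411 - 241/G = (9 + 4*(-10))/411 - 241/9 = (9 - 40)*(1/411) - 241*1/9 = -31*1/411 - 241/9 = -31/411 - 241/9 = -33110/1233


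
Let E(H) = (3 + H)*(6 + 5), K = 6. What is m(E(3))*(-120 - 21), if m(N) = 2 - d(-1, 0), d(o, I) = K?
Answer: 564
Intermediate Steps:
E(H) = 33 + 11*H (E(H) = (3 + H)*11 = 33 + 11*H)
d(o, I) = 6
m(N) = -4 (m(N) = 2 - 1*6 = 2 - 6 = -4)
m(E(3))*(-120 - 21) = -4*(-120 - 21) = -4*(-141) = 564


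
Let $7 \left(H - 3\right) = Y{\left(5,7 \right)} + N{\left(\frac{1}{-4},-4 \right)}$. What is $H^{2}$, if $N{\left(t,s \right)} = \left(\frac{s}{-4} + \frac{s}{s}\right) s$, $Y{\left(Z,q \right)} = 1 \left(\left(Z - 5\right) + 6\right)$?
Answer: $\frac{361}{49} \approx 7.3673$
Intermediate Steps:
$Y{\left(Z,q \right)} = 1 + Z$ ($Y{\left(Z,q \right)} = 1 \left(\left(-5 + Z\right) + 6\right) = 1 \left(1 + Z\right) = 1 + Z$)
$N{\left(t,s \right)} = s \left(1 - \frac{s}{4}\right)$ ($N{\left(t,s \right)} = \left(s \left(- \frac{1}{4}\right) + 1\right) s = \left(- \frac{s}{4} + 1\right) s = \left(1 - \frac{s}{4}\right) s = s \left(1 - \frac{s}{4}\right)$)
$H = \frac{19}{7}$ ($H = 3 + \frac{\left(1 + 5\right) + \frac{1}{4} \left(-4\right) \left(4 - -4\right)}{7} = 3 + \frac{6 + \frac{1}{4} \left(-4\right) \left(4 + 4\right)}{7} = 3 + \frac{6 + \frac{1}{4} \left(-4\right) 8}{7} = 3 + \frac{6 - 8}{7} = 3 + \frac{1}{7} \left(-2\right) = 3 - \frac{2}{7} = \frac{19}{7} \approx 2.7143$)
$H^{2} = \left(\frac{19}{7}\right)^{2} = \frac{361}{49}$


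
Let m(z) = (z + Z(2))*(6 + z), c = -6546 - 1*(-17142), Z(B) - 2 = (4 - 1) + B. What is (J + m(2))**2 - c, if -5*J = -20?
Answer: -4820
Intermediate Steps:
J = 4 (J = -1/5*(-20) = 4)
Z(B) = 5 + B (Z(B) = 2 + ((4 - 1) + B) = 2 + (3 + B) = 5 + B)
c = 10596 (c = -6546 + 17142 = 10596)
m(z) = (6 + z)*(7 + z) (m(z) = (z + (5 + 2))*(6 + z) = (z + 7)*(6 + z) = (7 + z)*(6 + z) = (6 + z)*(7 + z))
(J + m(2))**2 - c = (4 + (42 + 2**2 + 13*2))**2 - 1*10596 = (4 + (42 + 4 + 26))**2 - 10596 = (4 + 72)**2 - 10596 = 76**2 - 10596 = 5776 - 10596 = -4820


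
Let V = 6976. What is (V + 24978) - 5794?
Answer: 26160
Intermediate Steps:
(V + 24978) - 5794 = (6976 + 24978) - 5794 = 31954 - 5794 = 26160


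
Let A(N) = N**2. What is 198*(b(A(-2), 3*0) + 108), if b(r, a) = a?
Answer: 21384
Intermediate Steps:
198*(b(A(-2), 3*0) + 108) = 198*(3*0 + 108) = 198*(0 + 108) = 198*108 = 21384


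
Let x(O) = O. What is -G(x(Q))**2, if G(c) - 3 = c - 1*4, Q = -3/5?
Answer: -64/25 ≈ -2.5600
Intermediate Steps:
Q = -3/5 (Q = -3*1/5 = -3/5 ≈ -0.60000)
G(c) = -1 + c (G(c) = 3 + (c - 1*4) = 3 + (c - 4) = 3 + (-4 + c) = -1 + c)
-G(x(Q))**2 = -(-1 - 3/5)**2 = -(-8/5)**2 = -1*64/25 = -64/25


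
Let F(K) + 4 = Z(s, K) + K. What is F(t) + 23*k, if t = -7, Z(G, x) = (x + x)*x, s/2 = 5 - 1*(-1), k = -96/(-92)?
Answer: 111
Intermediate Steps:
k = 24/23 (k = -96*(-1/92) = 24/23 ≈ 1.0435)
s = 12 (s = 2*(5 - 1*(-1)) = 2*(5 + 1) = 2*6 = 12)
Z(G, x) = 2*x² (Z(G, x) = (2*x)*x = 2*x²)
F(K) = -4 + K + 2*K² (F(K) = -4 + (2*K² + K) = -4 + (K + 2*K²) = -4 + K + 2*K²)
F(t) + 23*k = (-4 - 7 + 2*(-7)²) + 23*(24/23) = (-4 - 7 + 2*49) + 24 = (-4 - 7 + 98) + 24 = 87 + 24 = 111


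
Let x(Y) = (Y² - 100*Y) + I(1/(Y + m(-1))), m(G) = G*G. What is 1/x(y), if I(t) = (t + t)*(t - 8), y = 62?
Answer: -3969/9351970 ≈ -0.00042440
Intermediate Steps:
m(G) = G²
I(t) = 2*t*(-8 + t) (I(t) = (2*t)*(-8 + t) = 2*t*(-8 + t))
x(Y) = Y² - 100*Y + 2*(-8 + 1/(1 + Y))/(1 + Y) (x(Y) = (Y² - 100*Y) + 2*(-8 + 1/(Y + (-1)²))/(Y + (-1)²) = (Y² - 100*Y) + 2*(-8 + 1/(Y + 1))/(Y + 1) = (Y² - 100*Y) + 2*(-8 + 1/(1 + Y))/(1 + Y) = Y² - 100*Y + 2*(-8 + 1/(1 + Y))/(1 + Y))
1/x(y) = 1/((-14 - 16*62 + 62*(1 + 62)²*(-100 + 62))/(1 + 62)²) = 1/((-14 - 992 + 62*63²*(-38))/63²) = 1/((-14 - 992 + 62*3969*(-38))/3969) = 1/((-14 - 992 - 9350964)/3969) = 1/((1/3969)*(-9351970)) = 1/(-9351970/3969) = -3969/9351970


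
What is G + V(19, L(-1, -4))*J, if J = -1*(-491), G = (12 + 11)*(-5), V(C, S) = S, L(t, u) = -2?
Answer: -1097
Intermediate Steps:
G = -115 (G = 23*(-5) = -115)
J = 491
G + V(19, L(-1, -4))*J = -115 - 2*491 = -115 - 982 = -1097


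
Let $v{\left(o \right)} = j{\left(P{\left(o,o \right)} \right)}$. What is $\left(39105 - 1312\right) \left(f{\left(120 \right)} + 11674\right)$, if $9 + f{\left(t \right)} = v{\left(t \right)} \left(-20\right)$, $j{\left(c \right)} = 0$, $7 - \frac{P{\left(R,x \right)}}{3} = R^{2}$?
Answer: $440855345$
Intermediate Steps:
$P{\left(R,x \right)} = 21 - 3 R^{2}$
$v{\left(o \right)} = 0$
$f{\left(t \right)} = -9$ ($f{\left(t \right)} = -9 + 0 \left(-20\right) = -9 + 0 = -9$)
$\left(39105 - 1312\right) \left(f{\left(120 \right)} + 11674\right) = \left(39105 - 1312\right) \left(-9 + 11674\right) = \left(39105 - 1312\right) 11665 = 37793 \cdot 11665 = 440855345$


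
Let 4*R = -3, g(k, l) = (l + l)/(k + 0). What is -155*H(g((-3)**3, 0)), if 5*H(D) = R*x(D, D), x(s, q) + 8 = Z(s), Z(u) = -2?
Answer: -465/2 ≈ -232.50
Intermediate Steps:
g(k, l) = 2*l/k (g(k, l) = (2*l)/k = 2*l/k)
x(s, q) = -10 (x(s, q) = -8 - 2 = -10)
R = -3/4 (R = (1/4)*(-3) = -3/4 ≈ -0.75000)
H(D) = 3/2 (H(D) = (-3/4*(-10))/5 = (1/5)*(15/2) = 3/2)
-155*H(g((-3)**3, 0)) = -155*3/2 = -465/2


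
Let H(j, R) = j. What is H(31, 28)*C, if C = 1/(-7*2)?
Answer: -31/14 ≈ -2.2143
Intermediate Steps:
C = -1/14 (C = 1/(-14) = -1/14 ≈ -0.071429)
H(31, 28)*C = 31*(-1/14) = -31/14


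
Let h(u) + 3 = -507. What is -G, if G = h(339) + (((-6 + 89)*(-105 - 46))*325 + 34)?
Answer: 4073701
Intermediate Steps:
h(u) = -510 (h(u) = -3 - 507 = -510)
G = -4073701 (G = -510 + (((-6 + 89)*(-105 - 46))*325 + 34) = -510 + ((83*(-151))*325 + 34) = -510 + (-12533*325 + 34) = -510 + (-4073225 + 34) = -510 - 4073191 = -4073701)
-G = -1*(-4073701) = 4073701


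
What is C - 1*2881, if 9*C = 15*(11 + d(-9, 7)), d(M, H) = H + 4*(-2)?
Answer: -8593/3 ≈ -2864.3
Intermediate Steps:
d(M, H) = -8 + H (d(M, H) = H - 8 = -8 + H)
C = 50/3 (C = (15*(11 + (-8 + 7)))/9 = (15*(11 - 1))/9 = (15*10)/9 = (⅑)*150 = 50/3 ≈ 16.667)
C - 1*2881 = 50/3 - 1*2881 = 50/3 - 2881 = -8593/3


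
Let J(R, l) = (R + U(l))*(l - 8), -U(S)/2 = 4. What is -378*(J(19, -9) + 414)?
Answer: -85806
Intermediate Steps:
U(S) = -8 (U(S) = -2*4 = -8)
J(R, l) = (-8 + R)*(-8 + l) (J(R, l) = (R - 8)*(l - 8) = (-8 + R)*(-8 + l))
-378*(J(19, -9) + 414) = -378*((64 - 8*19 - 8*(-9) + 19*(-9)) + 414) = -378*((64 - 152 + 72 - 171) + 414) = -378*(-187 + 414) = -378*227 = -85806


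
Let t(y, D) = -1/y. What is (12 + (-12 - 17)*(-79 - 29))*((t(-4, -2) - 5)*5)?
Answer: -74670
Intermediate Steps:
(12 + (-12 - 17)*(-79 - 29))*((t(-4, -2) - 5)*5) = (12 + (-12 - 17)*(-79 - 29))*((-1/(-4) - 5)*5) = (12 - 29*(-108))*((-1*(-1/4) - 5)*5) = (12 + 3132)*((1/4 - 5)*5) = 3144*(-19/4*5) = 3144*(-95/4) = -74670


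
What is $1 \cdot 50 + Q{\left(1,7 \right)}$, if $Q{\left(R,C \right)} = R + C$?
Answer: $58$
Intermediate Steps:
$Q{\left(R,C \right)} = C + R$
$1 \cdot 50 + Q{\left(1,7 \right)} = 1 \cdot 50 + \left(7 + 1\right) = 50 + 8 = 58$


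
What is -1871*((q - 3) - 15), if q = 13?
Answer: 9355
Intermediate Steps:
-1871*((q - 3) - 15) = -1871*((13 - 3) - 15) = -1871*(10 - 15) = -1871*(-5) = 9355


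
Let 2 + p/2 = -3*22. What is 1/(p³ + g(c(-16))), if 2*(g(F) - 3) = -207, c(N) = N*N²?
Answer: -2/5031113 ≈ -3.9753e-7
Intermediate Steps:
c(N) = N³
p = -136 (p = -4 + 2*(-3*22) = -4 + 2*(-66) = -4 - 132 = -136)
g(F) = -201/2 (g(F) = 3 + (½)*(-207) = 3 - 207/2 = -201/2)
1/(p³ + g(c(-16))) = 1/((-136)³ - 201/2) = 1/(-2515456 - 201/2) = 1/(-5031113/2) = -2/5031113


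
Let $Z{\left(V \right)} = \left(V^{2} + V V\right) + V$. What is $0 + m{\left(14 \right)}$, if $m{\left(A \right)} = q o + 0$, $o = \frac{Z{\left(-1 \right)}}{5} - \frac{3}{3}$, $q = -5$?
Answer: $4$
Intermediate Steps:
$Z{\left(V \right)} = V + 2 V^{2}$ ($Z{\left(V \right)} = \left(V^{2} + V^{2}\right) + V = 2 V^{2} + V = V + 2 V^{2}$)
$o = - \frac{4}{5}$ ($o = \frac{\left(-1\right) \left(1 + 2 \left(-1\right)\right)}{5} - \frac{3}{3} = - (1 - 2) \frac{1}{5} - 1 = \left(-1\right) \left(-1\right) \frac{1}{5} - 1 = 1 \cdot \frac{1}{5} - 1 = \frac{1}{5} - 1 = - \frac{4}{5} \approx -0.8$)
$m{\left(A \right)} = 4$ ($m{\left(A \right)} = \left(-5\right) \left(- \frac{4}{5}\right) + 0 = 4 + 0 = 4$)
$0 + m{\left(14 \right)} = 0 + 4 = 4$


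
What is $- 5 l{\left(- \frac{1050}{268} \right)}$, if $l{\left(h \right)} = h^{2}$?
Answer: $- \frac{1378125}{17956} \approx -76.75$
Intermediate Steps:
$- 5 l{\left(- \frac{1050}{268} \right)} = - 5 \left(- \frac{1050}{268}\right)^{2} = - 5 \left(\left(-1050\right) \frac{1}{268}\right)^{2} = - 5 \left(- \frac{525}{134}\right)^{2} = \left(-5\right) \frac{275625}{17956} = - \frac{1378125}{17956}$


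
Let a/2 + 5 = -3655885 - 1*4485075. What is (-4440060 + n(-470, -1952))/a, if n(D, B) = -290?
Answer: 444035/1628193 ≈ 0.27272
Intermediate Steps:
a = -16281930 (a = -10 + 2*(-3655885 - 1*4485075) = -10 + 2*(-3655885 - 4485075) = -10 + 2*(-8140960) = -10 - 16281920 = -16281930)
(-4440060 + n(-470, -1952))/a = (-4440060 - 290)/(-16281930) = -4440350*(-1/16281930) = 444035/1628193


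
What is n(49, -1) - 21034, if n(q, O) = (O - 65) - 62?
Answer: -21162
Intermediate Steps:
n(q, O) = -127 + O (n(q, O) = (-65 + O) - 62 = -127 + O)
n(49, -1) - 21034 = (-127 - 1) - 21034 = -128 - 21034 = -21162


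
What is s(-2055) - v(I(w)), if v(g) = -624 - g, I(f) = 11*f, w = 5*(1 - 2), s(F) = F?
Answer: -1486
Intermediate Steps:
w = -5 (w = 5*(-1) = -5)
s(-2055) - v(I(w)) = -2055 - (-624 - 11*(-5)) = -2055 - (-624 - 1*(-55)) = -2055 - (-624 + 55) = -2055 - 1*(-569) = -2055 + 569 = -1486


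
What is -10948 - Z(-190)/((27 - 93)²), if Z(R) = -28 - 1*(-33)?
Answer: -47689493/4356 ≈ -10948.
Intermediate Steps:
Z(R) = 5 (Z(R) = -28 + 33 = 5)
-10948 - Z(-190)/((27 - 93)²) = -10948 - 5/((27 - 93)²) = -10948 - 5/((-66)²) = -10948 - 5/4356 = -47689493/4356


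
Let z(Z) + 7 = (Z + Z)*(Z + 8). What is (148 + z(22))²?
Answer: 2134521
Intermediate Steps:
z(Z) = -7 + 2*Z*(8 + Z) (z(Z) = -7 + (Z + Z)*(Z + 8) = -7 + (2*Z)*(8 + Z) = -7 + 2*Z*(8 + Z))
(148 + z(22))² = (148 + (-7 + 2*22² + 16*22))² = (148 + (-7 + 2*484 + 352))² = (148 + (-7 + 968 + 352))² = (148 + 1313)² = 1461² = 2134521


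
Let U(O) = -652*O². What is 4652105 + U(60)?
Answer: 2304905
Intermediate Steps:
4652105 + U(60) = 4652105 - 652*60² = 4652105 - 652*3600 = 4652105 - 2347200 = 2304905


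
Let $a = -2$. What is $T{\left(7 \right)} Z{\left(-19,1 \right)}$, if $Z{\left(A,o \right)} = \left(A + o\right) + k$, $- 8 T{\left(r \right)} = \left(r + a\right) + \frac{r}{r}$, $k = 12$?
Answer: $\frac{9}{2} \approx 4.5$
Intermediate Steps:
$T{\left(r \right)} = \frac{1}{8} - \frac{r}{8}$ ($T{\left(r \right)} = - \frac{\left(r - 2\right) + \frac{r}{r}}{8} = - \frac{\left(-2 + r\right) + 1}{8} = - \frac{-1 + r}{8} = \frac{1}{8} - \frac{r}{8}$)
$Z{\left(A,o \right)} = 12 + A + o$ ($Z{\left(A,o \right)} = \left(A + o\right) + 12 = 12 + A + o$)
$T{\left(7 \right)} Z{\left(-19,1 \right)} = \left(\frac{1}{8} - \frac{7}{8}\right) \left(12 - 19 + 1\right) = \left(\frac{1}{8} - \frac{7}{8}\right) \left(-6\right) = \left(- \frac{3}{4}\right) \left(-6\right) = \frac{9}{2}$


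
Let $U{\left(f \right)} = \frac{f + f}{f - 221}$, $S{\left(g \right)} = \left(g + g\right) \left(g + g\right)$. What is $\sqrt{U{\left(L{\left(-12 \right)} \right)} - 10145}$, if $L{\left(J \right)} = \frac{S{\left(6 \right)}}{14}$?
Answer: $\frac{i \sqrt{882877121}}{295} \approx 100.72 i$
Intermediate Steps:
$S{\left(g \right)} = 4 g^{2}$ ($S{\left(g \right)} = 2 g 2 g = 4 g^{2}$)
$L{\left(J \right)} = \frac{72}{7}$ ($L{\left(J \right)} = \frac{4 \cdot 6^{2}}{14} = 4 \cdot 36 \cdot \frac{1}{14} = 144 \cdot \frac{1}{14} = \frac{72}{7}$)
$U{\left(f \right)} = \frac{2 f}{-221 + f}$
$\sqrt{U{\left(L{\left(-12 \right)} \right)} - 10145} = \sqrt{2 \cdot \frac{72}{7} \frac{1}{-221 + \frac{72}{7}} - 10145} = \sqrt{2 \cdot \frac{72}{7} \frac{1}{- \frac{1475}{7}} - 10145} = \sqrt{2 \cdot \frac{72}{7} \left(- \frac{7}{1475}\right) - 10145} = \sqrt{- \frac{144}{1475} - 10145} = \sqrt{- \frac{14964019}{1475}} = \frac{i \sqrt{882877121}}{295}$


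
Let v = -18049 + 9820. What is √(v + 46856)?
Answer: 19*√107 ≈ 196.54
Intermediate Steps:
v = -8229
√(v + 46856) = √(-8229 + 46856) = √38627 = 19*√107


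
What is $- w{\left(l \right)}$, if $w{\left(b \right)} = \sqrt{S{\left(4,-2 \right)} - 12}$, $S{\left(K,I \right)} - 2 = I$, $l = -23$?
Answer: $- 2 i \sqrt{3} \approx - 3.4641 i$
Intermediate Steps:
$S{\left(K,I \right)} = 2 + I$
$w{\left(b \right)} = 2 i \sqrt{3}$ ($w{\left(b \right)} = \sqrt{\left(2 - 2\right) - 12} = \sqrt{0 - 12} = \sqrt{-12} = 2 i \sqrt{3}$)
$- w{\left(l \right)} = - 2 i \sqrt{3}$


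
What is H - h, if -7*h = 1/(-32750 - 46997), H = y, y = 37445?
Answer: 20902884904/558229 ≈ 37445.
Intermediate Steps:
H = 37445
h = 1/558229 (h = -1/(7*(-32750 - 46997)) = -⅐/(-79747) = -⅐*(-1/79747) = 1/558229 ≈ 1.7914e-6)
H - h = 37445 - 1*1/558229 = 37445 - 1/558229 = 20902884904/558229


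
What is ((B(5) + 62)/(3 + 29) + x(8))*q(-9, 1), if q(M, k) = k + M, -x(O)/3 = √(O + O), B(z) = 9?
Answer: 313/4 ≈ 78.250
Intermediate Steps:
x(O) = -3*√2*√O (x(O) = -3*√(O + O) = -3*√2*√O)
q(M, k) = M + k
((B(5) + 62)/(3 + 29) + x(8))*q(-9, 1) = ((9 + 62)/(3 + 29) - 3*√2*√8)*(-9 + 1) = (71/32 - 3*√2*2*√2)*(-8) = (71*(1/32) - 12)*(-8) = (71/32 - 12)*(-8) = -313/32*(-8) = 313/4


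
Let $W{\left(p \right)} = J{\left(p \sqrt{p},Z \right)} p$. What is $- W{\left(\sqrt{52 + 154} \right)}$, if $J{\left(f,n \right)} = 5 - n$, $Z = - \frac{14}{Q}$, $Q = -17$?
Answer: $- \frac{71 \sqrt{206}}{17} \approx -59.944$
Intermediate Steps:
$Z = \frac{14}{17}$ ($Z = - \frac{14}{-17} = \left(-14\right) \left(- \frac{1}{17}\right) = \frac{14}{17} \approx 0.82353$)
$W{\left(p \right)} = \frac{71 p}{17}$ ($W{\left(p \right)} = \left(5 - \frac{14}{17}\right) p = \frac{71 p}{17}$)
$- W{\left(\sqrt{52 + 154} \right)} = - \frac{71 \sqrt{52 + 154}}{17} = - \frac{71 \sqrt{206}}{17}$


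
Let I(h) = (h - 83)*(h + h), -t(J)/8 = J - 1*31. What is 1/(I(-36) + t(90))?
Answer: 1/8096 ≈ 0.00012352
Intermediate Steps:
t(J) = 248 - 8*J (t(J) = -8*(J - 1*31) = -8*(J - 31) = -8*(-31 + J) = 248 - 8*J)
I(h) = 2*h*(-83 + h) (I(h) = (-83 + h)*(2*h) = 2*h*(-83 + h))
1/(I(-36) + t(90)) = 1/(2*(-36)*(-83 - 36) + (248 - 8*90)) = 1/(2*(-36)*(-119) + (248 - 720)) = 1/(8568 - 472) = 1/8096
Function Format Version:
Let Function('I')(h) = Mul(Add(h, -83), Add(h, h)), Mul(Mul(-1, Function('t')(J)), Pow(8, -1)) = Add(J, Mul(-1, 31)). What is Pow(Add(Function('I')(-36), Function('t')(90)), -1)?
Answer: Rational(1, 8096) ≈ 0.00012352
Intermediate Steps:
Function('t')(J) = Add(248, Mul(-8, J)) (Function('t')(J) = Mul(-8, Add(J, Mul(-1, 31))) = Mul(-8, Add(J, -31)) = Mul(-8, Add(-31, J)) = Add(248, Mul(-8, J)))
Function('I')(h) = Mul(2, h, Add(-83, h)) (Function('I')(h) = Mul(Add(-83, h), Mul(2, h)) = Mul(2, h, Add(-83, h)))
Pow(Add(Function('I')(-36), Function('t')(90)), -1) = Pow(Add(Mul(2, -36, Add(-83, -36)), Add(248, Mul(-8, 90))), -1) = Pow(Add(Mul(2, -36, -119), Add(248, -720)), -1) = Pow(Add(8568, -472), -1) = Pow(8096, -1) = Rational(1, 8096)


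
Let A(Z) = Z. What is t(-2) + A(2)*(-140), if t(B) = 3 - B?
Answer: -275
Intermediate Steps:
t(-2) + A(2)*(-140) = (3 - 1*(-2)) + 2*(-140) = (3 + 2) - 280 = 5 - 280 = -275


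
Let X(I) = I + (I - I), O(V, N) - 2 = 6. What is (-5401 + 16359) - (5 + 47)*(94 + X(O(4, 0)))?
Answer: 5654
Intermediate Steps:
O(V, N) = 8 (O(V, N) = 2 + 6 = 8)
X(I) = I (X(I) = I + 0 = I)
(-5401 + 16359) - (5 + 47)*(94 + X(O(4, 0))) = (-5401 + 16359) - (5 + 47)*(94 + 8) = 10958 - 52*102 = 10958 - 1*5304 = 10958 - 5304 = 5654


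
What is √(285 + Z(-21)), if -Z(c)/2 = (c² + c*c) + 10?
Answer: I*√1499 ≈ 38.717*I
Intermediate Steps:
Z(c) = -20 - 4*c² (Z(c) = -2*((c² + c*c) + 10) = -2*((c² + c²) + 10) = -2*(2*c² + 10) = -2*(10 + 2*c²) = -20 - 4*c²)
√(285 + Z(-21)) = √(285 + (-20 - 4*(-21)²)) = √(285 + (-20 - 4*441)) = √(285 + (-20 - 1764)) = √(285 - 1784) = √(-1499) = I*√1499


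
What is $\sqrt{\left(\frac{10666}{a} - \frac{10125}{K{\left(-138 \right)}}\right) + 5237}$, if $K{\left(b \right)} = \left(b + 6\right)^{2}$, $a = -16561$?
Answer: $\frac{\sqrt{2780093683032811}}{728684} \approx 72.359$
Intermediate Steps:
$K{\left(b \right)} = \left(6 + b\right)^{2}$
$\sqrt{\left(\frac{10666}{a} - \frac{10125}{K{\left(-138 \right)}}\right) + 5237} = \sqrt{\left(\frac{10666}{-16561} - \frac{10125}{\left(6 - 138\right)^{2}}\right) + 5237} = \sqrt{\left(10666 \left(- \frac{1}{16561}\right) - \frac{10125}{\left(-132\right)^{2}}\right) + 5237} = \sqrt{\left(- \frac{10666}{16561} - \frac{10125}{17424}\right) + 5237} = \sqrt{\left(- \frac{10666}{16561} - \frac{1125}{1936}\right) + 5237} = \sqrt{- \frac{39280501}{32062096} + 5237} = \sqrt{\frac{167869916251}{32062096}} = \frac{\sqrt{2780093683032811}}{728684}$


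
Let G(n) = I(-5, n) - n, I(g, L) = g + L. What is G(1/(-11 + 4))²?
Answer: 25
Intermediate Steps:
I(g, L) = L + g
G(n) = -5 (G(n) = (n - 5) - n = (-5 + n) - n = -5)
G(1/(-11 + 4))² = (-5)² = 25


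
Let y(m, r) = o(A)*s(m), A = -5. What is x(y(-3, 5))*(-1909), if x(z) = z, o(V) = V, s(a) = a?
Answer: -28635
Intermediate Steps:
y(m, r) = -5*m
x(y(-3, 5))*(-1909) = -5*(-3)*(-1909) = 15*(-1909) = -28635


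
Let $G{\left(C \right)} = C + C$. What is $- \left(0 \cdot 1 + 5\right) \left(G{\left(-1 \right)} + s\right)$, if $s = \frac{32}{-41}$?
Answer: $\frac{570}{41} \approx 13.902$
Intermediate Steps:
$G{\left(C \right)} = 2 C$
$s = - \frac{32}{41}$ ($s = 32 \left(- \frac{1}{41}\right) = - \frac{32}{41} \approx -0.78049$)
$- \left(0 \cdot 1 + 5\right) \left(G{\left(-1 \right)} + s\right) = - \left(0 \cdot 1 + 5\right) \left(2 \left(-1\right) - \frac{32}{41}\right) = - \left(0 + 5\right) \left(-2 - \frac{32}{41}\right) = - \frac{5 \left(-114\right)}{41} = \left(-1\right) \left(- \frac{570}{41}\right) = \frac{570}{41}$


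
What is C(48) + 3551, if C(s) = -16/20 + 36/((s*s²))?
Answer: 54531077/15360 ≈ 3550.2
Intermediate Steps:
C(s) = -⅘ + 36/s³ (C(s) = -16*1/20 + 36/(s³) = -⅘ + 36/s³)
C(48) + 3551 = (-⅘ + 36/48³) + 3551 = (-⅘ + 36*(1/110592)) + 3551 = (-⅘ + 1/3072) + 3551 = -12283/15360 + 3551 = 54531077/15360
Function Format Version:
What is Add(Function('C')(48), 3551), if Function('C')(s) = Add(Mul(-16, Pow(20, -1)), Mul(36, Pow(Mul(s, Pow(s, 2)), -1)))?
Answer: Rational(54531077, 15360) ≈ 3550.2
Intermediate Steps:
Function('C')(s) = Add(Rational(-4, 5), Mul(36, Pow(s, -3))) (Function('C')(s) = Add(Mul(-16, Rational(1, 20)), Mul(36, Pow(Pow(s, 3), -1))) = Add(Rational(-4, 5), Mul(36, Pow(s, -3))))
Add(Function('C')(48), 3551) = Add(Add(Rational(-4, 5), Mul(36, Pow(48, -3))), 3551) = Add(Add(Rational(-4, 5), Mul(36, Rational(1, 110592))), 3551) = Add(Add(Rational(-4, 5), Rational(1, 3072)), 3551) = Add(Rational(-12283, 15360), 3551) = Rational(54531077, 15360)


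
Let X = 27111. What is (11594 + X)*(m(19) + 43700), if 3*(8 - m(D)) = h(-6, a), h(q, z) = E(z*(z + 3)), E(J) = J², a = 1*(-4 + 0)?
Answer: 5074535140/3 ≈ 1.6915e+9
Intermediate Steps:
a = -4 (a = 1*(-4) = -4)
h(q, z) = z²*(3 + z)² (h(q, z) = (z*(z + 3))² = (z*(3 + z))² = z²*(3 + z)²)
m(D) = 8/3 (m(D) = 8 - (-4)²*(3 - 4)²/3 = 8 - 16*(-1)²/3 = 8 - 16/3 = 8/3)
(11594 + X)*(m(19) + 43700) = (11594 + 27111)*(8/3 + 43700) = 38705*(131108/3) = 5074535140/3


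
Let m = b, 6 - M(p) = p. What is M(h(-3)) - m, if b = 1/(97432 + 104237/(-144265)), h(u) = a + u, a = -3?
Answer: 168670934651/14055923243 ≈ 12.000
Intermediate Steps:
h(u) = -3 + u
M(p) = 6 - p
b = 144265/14055923243 (b = 1/(97432 + 104237*(-1/144265)) = 1/(97432 - 104237/144265) = 1/(14055923243/144265) = 144265/14055923243 ≈ 1.0264e-5)
m = 144265/14055923243 ≈ 1.0264e-5
M(h(-3)) - m = (6 - (-3 - 3)) - 1*144265/14055923243 = (6 - 1*(-6)) - 144265/14055923243 = (6 + 6) - 144265/14055923243 = 12 - 144265/14055923243 = 168670934651/14055923243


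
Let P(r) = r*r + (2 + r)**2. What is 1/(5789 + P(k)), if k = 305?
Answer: 1/193063 ≈ 5.1797e-6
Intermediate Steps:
P(r) = r**2 + (2 + r)**2
1/(5789 + P(k)) = 1/(5789 + (305**2 + (2 + 305)**2)) = 1/(5789 + (93025 + 307**2)) = 1/(5789 + (93025 + 94249)) = 1/(5789 + 187274) = 1/193063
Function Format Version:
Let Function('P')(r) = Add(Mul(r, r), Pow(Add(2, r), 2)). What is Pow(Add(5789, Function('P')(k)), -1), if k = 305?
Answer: Rational(1, 193063) ≈ 5.1797e-6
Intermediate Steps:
Function('P')(r) = Add(Pow(r, 2), Pow(Add(2, r), 2))
Pow(Add(5789, Function('P')(k)), -1) = Pow(Add(5789, Add(Pow(305, 2), Pow(Add(2, 305), 2))), -1) = Pow(Add(5789, Add(93025, Pow(307, 2))), -1) = Pow(Add(5789, Add(93025, 94249)), -1) = Pow(Add(5789, 187274), -1) = Pow(193063, -1) = Rational(1, 193063)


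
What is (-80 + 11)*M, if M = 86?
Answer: -5934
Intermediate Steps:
(-80 + 11)*M = (-80 + 11)*86 = -69*86 = -5934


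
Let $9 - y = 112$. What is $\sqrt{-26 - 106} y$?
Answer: $- 206 i \sqrt{33} \approx - 1183.4 i$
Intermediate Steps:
$y = -103$ ($y = 9 - 112 = -103$)
$\sqrt{-26 - 106} y = \sqrt{-26 - 106} \left(-103\right) = \sqrt{-132} \left(-103\right) = 2 i \sqrt{33} \left(-103\right) = - 206 i \sqrt{33}$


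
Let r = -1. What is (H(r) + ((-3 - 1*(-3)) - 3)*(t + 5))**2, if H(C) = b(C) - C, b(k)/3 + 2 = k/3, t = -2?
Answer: 225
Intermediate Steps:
b(k) = -6 + k (b(k) = -6 + 3*(k/3) = -6 + k)
H(C) = -6 (H(C) = (-6 + C) - C = -6)
(H(r) + ((-3 - 1*(-3)) - 3)*(t + 5))**2 = (-6 + ((-3 - 1*(-3)) - 3)*(-2 + 5))**2 = (-6 + ((-3 + 3) - 3)*3)**2 = (-6 + (0 - 3)*3)**2 = (-6 - 3*3)**2 = (-6 - 9)**2 = (-15)**2 = 225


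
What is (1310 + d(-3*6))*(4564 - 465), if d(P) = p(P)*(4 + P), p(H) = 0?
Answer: 5369690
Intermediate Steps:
d(P) = 0 (d(P) = 0*(4 + P) = 0)
(1310 + d(-3*6))*(4564 - 465) = (1310 + 0)*(4564 - 465) = 1310*4099 = 5369690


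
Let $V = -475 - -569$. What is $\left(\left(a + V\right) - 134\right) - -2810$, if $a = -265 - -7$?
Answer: $2512$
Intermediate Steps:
$V = 94$ ($V = -475 + 569 = 94$)
$a = -258$ ($a = -265 + 7 = -258$)
$\left(\left(a + V\right) - 134\right) - -2810 = \left(\left(-258 + 94\right) - 134\right) - -2810 = \left(-164 - 134\right) + 2810 = -298 + 2810 = 2512$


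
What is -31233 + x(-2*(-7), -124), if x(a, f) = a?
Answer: -31219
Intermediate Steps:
-31233 + x(-2*(-7), -124) = -31233 - 2*(-7) = -31233 + 14 = -31219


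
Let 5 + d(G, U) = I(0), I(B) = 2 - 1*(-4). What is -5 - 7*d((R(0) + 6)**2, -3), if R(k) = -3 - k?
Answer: -12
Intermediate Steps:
I(B) = 6 (I(B) = 2 + 4 = 6)
d(G, U) = 1 (d(G, U) = -5 + 6 = 1)
-5 - 7*d((R(0) + 6)**2, -3) = -5 - 7*1 = -5 - 7 = -12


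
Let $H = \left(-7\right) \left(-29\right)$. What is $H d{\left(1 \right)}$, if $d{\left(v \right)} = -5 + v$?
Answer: $-812$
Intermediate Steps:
$H = 203$
$H d{\left(1 \right)} = 203 \left(-5 + 1\right) = 203 \left(-4\right) = -812$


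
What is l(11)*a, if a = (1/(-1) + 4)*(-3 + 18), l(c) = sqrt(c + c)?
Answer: 45*sqrt(22) ≈ 211.07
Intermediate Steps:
l(c) = sqrt(2)*sqrt(c) (l(c) = sqrt(2*c) = sqrt(2)*sqrt(c))
a = 45 (a = (-1 + 4)*15 = 3*15 = 45)
l(11)*a = (sqrt(2)*sqrt(11))*45 = sqrt(22)*45 = 45*sqrt(22)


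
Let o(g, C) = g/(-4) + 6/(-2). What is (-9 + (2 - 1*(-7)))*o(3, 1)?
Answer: 0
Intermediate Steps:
o(g, C) = -3 - g/4 (o(g, C) = g*(-¼) + 6*(-½) = -g/4 - 3 = -3 - g/4)
(-9 + (2 - 1*(-7)))*o(3, 1) = (-9 + (2 - 1*(-7)))*(-3 - ¼*3) = (-9 + (2 + 7))*(-3 - ¾) = (-9 + 9)*(-15/4) = 0*(-15/4) = 0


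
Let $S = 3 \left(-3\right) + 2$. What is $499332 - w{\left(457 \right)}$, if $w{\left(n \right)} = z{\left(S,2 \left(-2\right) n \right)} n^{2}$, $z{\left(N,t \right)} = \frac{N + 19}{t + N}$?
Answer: $\frac{918780408}{1835} \approx 5.007 \cdot 10^{5}$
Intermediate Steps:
$S = -7$ ($S = -9 + 2 = -7$)
$z{\left(N,t \right)} = \frac{19 + N}{N + t}$
$w{\left(n \right)} = \frac{12 n^{2}}{-7 - 4 n}$ ($w{\left(n \right)} = \frac{19 - 7}{-7 + 2 \left(-2\right) n} n^{2} = \frac{1}{-7 - 4 n} 12 n^{2} = \frac{12}{-7 - 4 n} n^{2} = \frac{12 n^{2}}{-7 - 4 n}$)
$499332 - w{\left(457 \right)} = 499332 - - \frac{12 \cdot 457^{2}}{7 + 4 \cdot 457} = 499332 - \left(-12\right) 208849 \frac{1}{7 + 1828} = 499332 - \left(-12\right) 208849 \cdot \frac{1}{1835} = 499332 - - \frac{2506188}{1835} = 499332 + \frac{2506188}{1835} = \frac{918780408}{1835}$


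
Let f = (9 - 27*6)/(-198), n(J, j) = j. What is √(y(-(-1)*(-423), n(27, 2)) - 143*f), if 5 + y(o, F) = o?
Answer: I*√2154/2 ≈ 23.206*I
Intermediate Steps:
f = 17/22 (f = (9 - 1*162)*(-1/198) = (9 - 162)*(-1/198) = -153*(-1/198) = 17/22 ≈ 0.77273)
y(o, F) = -5 + o
√(y(-(-1)*(-423), n(27, 2)) - 143*f) = √((-5 - (-1)*(-423)) - 143*17/22) = √((-5 - 1*423) - 221/2) = √((-5 - 423) - 221/2) = √(-428 - 221/2) = √(-1077/2) = I*√2154/2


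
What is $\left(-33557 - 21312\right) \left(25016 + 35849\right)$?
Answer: $-3339601685$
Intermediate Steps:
$\left(-33557 - 21312\right) \left(25016 + 35849\right) = \left(-54869\right) 60865 = -3339601685$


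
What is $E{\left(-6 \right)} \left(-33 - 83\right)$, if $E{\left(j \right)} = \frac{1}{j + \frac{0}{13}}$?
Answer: $\frac{58}{3} \approx 19.333$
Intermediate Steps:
$E{\left(j \right)} = \frac{1}{j}$ ($E{\left(j \right)} = \frac{1}{j + 0 \cdot \frac{1}{13}} = \frac{1}{j + 0} = \frac{1}{j}$)
$E{\left(-6 \right)} \left(-33 - 83\right) = \frac{-33 - 83}{-6} = \left(- \frac{1}{6}\right) \left(-116\right) = \frac{58}{3}$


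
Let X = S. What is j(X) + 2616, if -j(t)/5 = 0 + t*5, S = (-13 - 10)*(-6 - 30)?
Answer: -18084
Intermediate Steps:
S = 828 (S = -23*(-36) = 828)
X = 828
j(t) = -25*t (j(t) = -5*(0 + t*5) = -5*(0 + 5*t) = -25*t)
j(X) + 2616 = -25*828 + 2616 = -20700 + 2616 = -18084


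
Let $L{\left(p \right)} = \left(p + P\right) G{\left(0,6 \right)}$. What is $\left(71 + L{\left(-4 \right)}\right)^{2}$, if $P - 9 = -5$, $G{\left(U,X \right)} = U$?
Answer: $5041$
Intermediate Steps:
$P = 4$ ($P = 9 - 5 = 4$)
$L{\left(p \right)} = 0$ ($L{\left(p \right)} = \left(p + 4\right) 0 = \left(4 + p\right) 0 = 0$)
$\left(71 + L{\left(-4 \right)}\right)^{2} = \left(71 + 0\right)^{2} = 71^{2} = 5041$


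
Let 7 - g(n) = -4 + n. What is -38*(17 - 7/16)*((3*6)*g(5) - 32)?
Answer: -95665/2 ≈ -47833.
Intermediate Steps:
g(n) = 11 - n (g(n) = 7 - (-4 + n) = 7 + (4 - n) = 11 - n)
-38*(17 - 7/16)*((3*6)*g(5) - 32) = -38*(17 - 7/16)*((3*6)*(11 - 1*5) - 32) = -38*(17 - 7*1/16)*(18*(11 - 5) - 32) = -38*(17 - 7/16)*(18*6 - 32) = -5035*(108 - 32)/8 = -5035*76/8 = -38*5035/4 = -95665/2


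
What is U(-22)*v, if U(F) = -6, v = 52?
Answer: -312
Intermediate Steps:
U(-22)*v = -6*52 = -312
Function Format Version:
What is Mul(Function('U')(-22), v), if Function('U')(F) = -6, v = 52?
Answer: -312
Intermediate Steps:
Mul(Function('U')(-22), v) = Mul(-6, 52) = -312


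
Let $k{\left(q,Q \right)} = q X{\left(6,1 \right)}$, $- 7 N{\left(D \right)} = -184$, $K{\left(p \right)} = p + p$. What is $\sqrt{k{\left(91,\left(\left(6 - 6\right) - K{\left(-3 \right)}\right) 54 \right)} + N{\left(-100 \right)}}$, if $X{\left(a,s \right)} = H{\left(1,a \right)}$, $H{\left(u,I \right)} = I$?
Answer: $\frac{\sqrt{28042}}{7} \approx 23.922$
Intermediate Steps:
$K{\left(p \right)} = 2 p$
$N{\left(D \right)} = \frac{184}{7}$ ($N{\left(D \right)} = \left(- \frac{1}{7}\right) \left(-184\right) = \frac{184}{7}$)
$X{\left(a,s \right)} = a$
$k{\left(q,Q \right)} = 6 q$ ($k{\left(q,Q \right)} = q 6 = 6 q$)
$\sqrt{k{\left(91,\left(\left(6 - 6\right) - K{\left(-3 \right)}\right) 54 \right)} + N{\left(-100 \right)}} = \sqrt{6 \cdot 91 + \frac{184}{7}} = \sqrt{546 + \frac{184}{7}} = \sqrt{\frac{4006}{7}} = \frac{\sqrt{28042}}{7}$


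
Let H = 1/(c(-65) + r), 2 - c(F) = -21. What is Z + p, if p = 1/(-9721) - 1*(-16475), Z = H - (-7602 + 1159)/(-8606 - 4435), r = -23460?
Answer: 2128180294137782/129180220659 ≈ 16475.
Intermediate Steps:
c(F) = 23 (c(F) = 2 - 1*(-21) = 2 + 21 = 23)
H = -1/23437 (H = 1/(23 - 23460) = 1/(-23437) = -1/23437 ≈ -4.2668e-5)
Z = -6565984/13288779 (Z = -1/23437 - (-7602 + 1159)/(-8606 - 4435) = -1/23437 - (-6443)/(-13041) = -1/23437 - (-6443)*(-1)/13041 = -1/23437 - 1*6443/13041 = -1/23437 - 6443/13041 = -6565984/13288779 ≈ -0.49410)
p = 160153474/9721 (p = -1/9721 + 16475 = 160153474/9721 ≈ 16475.)
Z + p = -6565984/13288779 + 160153474/9721 = 2128180294137782/129180220659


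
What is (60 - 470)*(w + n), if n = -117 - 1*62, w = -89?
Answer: 109880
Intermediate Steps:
n = -179 (n = -117 - 62 = -179)
(60 - 470)*(w + n) = (60 - 470)*(-89 - 179) = -410*(-268) = 109880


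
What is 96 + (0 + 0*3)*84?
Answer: 96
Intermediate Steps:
96 + (0 + 0*3)*84 = 96 + (0 + 0)*84 = 96 + 0*84 = 96 + 0 = 96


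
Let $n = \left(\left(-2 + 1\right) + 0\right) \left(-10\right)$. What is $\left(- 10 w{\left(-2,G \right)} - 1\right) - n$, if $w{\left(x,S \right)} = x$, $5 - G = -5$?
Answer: $9$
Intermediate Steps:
$G = 10$ ($G = 5 - -5 = 5 + 5 = 10$)
$n = 10$ ($n = \left(-1 + 0\right) \left(-10\right) = \left(-1\right) \left(-10\right) = 10$)
$\left(- 10 w{\left(-2,G \right)} - 1\right) - n = \left(\left(-10\right) \left(-2\right) - 1\right) - 10 = \left(20 - 1\right) - 10 = 19 - 10 = 9$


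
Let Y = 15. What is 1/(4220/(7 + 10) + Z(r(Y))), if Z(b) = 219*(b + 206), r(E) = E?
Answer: 17/827003 ≈ 2.0556e-5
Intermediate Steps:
Z(b) = 45114 + 219*b (Z(b) = 219*(206 + b) = 45114 + 219*b)
1/(4220/(7 + 10) + Z(r(Y))) = 1/(4220/(7 + 10) + (45114 + 219*15)) = 1/(4220/17 + (45114 + 3285)) = 1/((1/17)*4220 + 48399) = 1/(4220/17 + 48399) = 1/(827003/17) = 17/827003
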